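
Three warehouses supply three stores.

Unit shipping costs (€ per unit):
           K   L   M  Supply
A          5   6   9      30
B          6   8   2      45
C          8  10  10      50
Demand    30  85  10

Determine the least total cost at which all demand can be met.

920

A cheapest plan:
  A→L: 30 × €6 = €180
  B→L: 35 × €8 = €280
  B→M: 10 × €2 = €20
  C→K: 30 × €8 = €240
  C→L: 20 × €10 = €200
Total = 180 + 280 + 20 + 240 + 200 = €920.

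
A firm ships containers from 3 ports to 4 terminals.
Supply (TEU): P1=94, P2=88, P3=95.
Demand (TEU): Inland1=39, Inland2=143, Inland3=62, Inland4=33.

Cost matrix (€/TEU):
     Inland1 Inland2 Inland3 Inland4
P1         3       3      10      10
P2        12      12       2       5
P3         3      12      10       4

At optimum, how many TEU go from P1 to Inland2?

The minimum-cost plan:
  P1→Inland2: 94 TEU
  P2→Inland2: 26 TEU
  P2→Inland3: 62 TEU
  P3→Inland1: 39 TEU
  P3→Inland2: 23 TEU
  P3→Inland4: 33 TEU
Total cost = €1243.
So P1→Inland2 carries 94 TEU.

94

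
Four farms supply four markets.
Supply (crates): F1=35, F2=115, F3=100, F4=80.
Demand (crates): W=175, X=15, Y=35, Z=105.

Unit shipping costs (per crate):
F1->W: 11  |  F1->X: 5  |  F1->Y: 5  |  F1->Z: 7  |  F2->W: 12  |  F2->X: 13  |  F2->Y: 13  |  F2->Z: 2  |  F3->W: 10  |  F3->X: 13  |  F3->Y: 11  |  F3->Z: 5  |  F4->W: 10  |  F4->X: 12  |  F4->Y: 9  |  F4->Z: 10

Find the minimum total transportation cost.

A cheapest plan:
  F1->X: 15 crates
  F1->Y: 20 crates
  F2->W: 10 crates
  F2->Z: 105 crates
  F3->W: 100 crates
  F4->W: 65 crates
  F4->Y: 15 crates
Total cost = 2290.

2290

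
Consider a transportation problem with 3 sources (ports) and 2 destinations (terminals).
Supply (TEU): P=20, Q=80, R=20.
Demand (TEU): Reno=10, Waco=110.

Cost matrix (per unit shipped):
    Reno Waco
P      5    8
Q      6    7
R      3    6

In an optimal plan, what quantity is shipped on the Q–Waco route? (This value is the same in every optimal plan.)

80

The minimum-cost plan:
  P–Reno: 10 × 5 = 50
  P–Waco: 10 × 8 = 80
  Q–Waco: 80 × 7 = 560
  R–Waco: 20 × 6 = 120
Total cost = 810.
So Q→Waco carries 80 TEU.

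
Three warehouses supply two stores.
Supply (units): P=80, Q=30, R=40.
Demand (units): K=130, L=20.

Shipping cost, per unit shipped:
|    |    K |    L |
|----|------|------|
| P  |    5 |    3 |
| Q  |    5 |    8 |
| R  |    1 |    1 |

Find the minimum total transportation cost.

One minimum-cost allocation:
  P→K: 60 units
  P→L: 20 units
  Q→K: 30 units
  R→K: 40 units
Total cost = 550.
(Supply check: P ships 80; Q ships 30; R ships 40.)

550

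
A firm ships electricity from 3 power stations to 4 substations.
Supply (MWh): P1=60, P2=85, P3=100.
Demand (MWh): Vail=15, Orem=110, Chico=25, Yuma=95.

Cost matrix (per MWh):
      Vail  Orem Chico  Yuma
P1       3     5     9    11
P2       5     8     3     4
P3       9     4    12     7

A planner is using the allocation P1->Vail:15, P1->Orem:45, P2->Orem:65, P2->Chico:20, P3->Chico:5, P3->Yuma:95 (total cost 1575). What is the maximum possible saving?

485

Current plan cost = 15·3 + 45·5 + 65·8 + 20·3 + 5·12 + 95·7 = 1575.
Optimal plan:
  P1–Vail: 15 MWh
  P1–Orem: 45 MWh
  P2–Chico: 25 MWh
  P2–Yuma: 60 MWh
  P3–Orem: 65 MWh
  P3–Yuma: 35 MWh
Optimal cost = 1090.
Saving = 1575 − 1090 = 485.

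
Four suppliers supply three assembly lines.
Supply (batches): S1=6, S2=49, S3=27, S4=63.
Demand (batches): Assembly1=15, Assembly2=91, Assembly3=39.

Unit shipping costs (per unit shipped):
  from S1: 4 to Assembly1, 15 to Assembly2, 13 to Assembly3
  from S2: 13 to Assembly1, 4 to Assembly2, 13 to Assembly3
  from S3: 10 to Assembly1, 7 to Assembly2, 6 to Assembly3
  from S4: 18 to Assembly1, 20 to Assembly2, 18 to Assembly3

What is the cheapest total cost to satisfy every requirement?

An optimal shipping plan:
  S1 to Assembly1: 6 × 4 = 24
  S2 to Assembly2: 49 × 4 = 196
  S3 to Assembly2: 27 × 7 = 189
  S4 to Assembly1: 9 × 18 = 162
  S4 to Assembly2: 15 × 20 = 300
  S4 to Assembly3: 39 × 18 = 702
Total = 24 + 196 + 189 + 162 + 300 + 702 = 1573.
(Supply check: S1 ships 6; S2 ships 49; S3 ships 27; S4 ships 63.)

1573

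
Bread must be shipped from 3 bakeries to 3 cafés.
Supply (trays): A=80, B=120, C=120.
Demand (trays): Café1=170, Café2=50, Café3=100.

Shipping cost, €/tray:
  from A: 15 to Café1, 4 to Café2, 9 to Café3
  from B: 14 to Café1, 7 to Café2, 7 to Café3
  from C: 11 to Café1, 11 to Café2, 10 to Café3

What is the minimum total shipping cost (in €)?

2950

An optimal shipping plan:
  A–Café1: 30 × €15 = €450
  A–Café2: 50 × €4 = €200
  B–Café1: 20 × €14 = €280
  B–Café3: 100 × €7 = €700
  C–Café1: 120 × €11 = €1320
Total = 450 + 200 + 280 + 700 + 1320 = €2950.
(Supply check: A ships 80; B ships 120; C ships 120.)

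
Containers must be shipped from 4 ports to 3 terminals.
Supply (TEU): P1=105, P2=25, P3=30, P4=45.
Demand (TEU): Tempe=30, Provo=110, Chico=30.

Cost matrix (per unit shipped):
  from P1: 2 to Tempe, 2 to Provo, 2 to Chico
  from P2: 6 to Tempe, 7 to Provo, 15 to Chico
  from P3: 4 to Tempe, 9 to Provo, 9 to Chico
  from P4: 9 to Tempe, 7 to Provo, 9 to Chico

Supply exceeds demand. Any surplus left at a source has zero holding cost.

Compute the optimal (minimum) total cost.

575

An optimal shipping plan:
  P1–Provo: 75 × 2 = 150
  P1–Chico: 30 × 2 = 60
  P3–Tempe: 30 × 4 = 120
  P4–Provo: 35 × 7 = 245
Total = 150 + 60 + 120 + 245 = 575.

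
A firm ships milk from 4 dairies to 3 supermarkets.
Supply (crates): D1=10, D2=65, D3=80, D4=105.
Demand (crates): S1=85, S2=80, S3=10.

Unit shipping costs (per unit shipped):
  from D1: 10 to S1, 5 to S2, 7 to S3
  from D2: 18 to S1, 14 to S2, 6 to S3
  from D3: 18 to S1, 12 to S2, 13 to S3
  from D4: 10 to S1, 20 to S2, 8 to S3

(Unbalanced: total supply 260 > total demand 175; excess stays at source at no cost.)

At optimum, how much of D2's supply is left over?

Minimum-cost shipments:
  D1–S2: 10 × 5 = 50
  D2–S3: 10 × 6 = 60
  D3–S2: 70 × 12 = 840
  D4–S1: 85 × 10 = 850
Total cost = 1800.
D2 ships 10 of its 65, leaving 55.

55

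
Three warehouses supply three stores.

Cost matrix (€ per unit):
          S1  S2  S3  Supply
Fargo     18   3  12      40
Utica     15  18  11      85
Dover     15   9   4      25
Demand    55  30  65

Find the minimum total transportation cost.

1465

Optimal allocation:
  Fargo to S2: 30 × €3 = €90
  Fargo to S3: 10 × €12 = €120
  Utica to S1: 55 × €15 = €825
  Utica to S3: 30 × €11 = €330
  Dover to S3: 25 × €4 = €100
Total = 90 + 120 + 825 + 330 + 100 = €1465.
(Supply check: Fargo ships 40; Utica ships 85; Dover ships 25.)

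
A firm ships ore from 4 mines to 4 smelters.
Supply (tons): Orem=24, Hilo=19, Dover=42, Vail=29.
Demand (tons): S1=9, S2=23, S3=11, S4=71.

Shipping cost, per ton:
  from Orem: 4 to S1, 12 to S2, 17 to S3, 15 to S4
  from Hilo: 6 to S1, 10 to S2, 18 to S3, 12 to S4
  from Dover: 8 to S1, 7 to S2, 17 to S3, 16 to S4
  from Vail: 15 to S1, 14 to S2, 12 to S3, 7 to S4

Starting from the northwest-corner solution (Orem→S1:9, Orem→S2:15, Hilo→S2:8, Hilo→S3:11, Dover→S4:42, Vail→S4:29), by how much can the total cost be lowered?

Current plan cost = 9·4 + 15·12 + 8·10 + 11·18 + 42·16 + 29·7 = 1369.
Optimal plan:
  Orem–S1: 9 × 4 = 36
  Orem–S4: 15 × 15 = 225
  Hilo–S4: 19 × 12 = 228
  Dover–S2: 23 × 7 = 161
  Dover–S3: 11 × 17 = 187
  Dover–S4: 8 × 16 = 128
  Vail–S4: 29 × 7 = 203
Optimal cost = 1168.
Saving = 1369 − 1168 = 201.

201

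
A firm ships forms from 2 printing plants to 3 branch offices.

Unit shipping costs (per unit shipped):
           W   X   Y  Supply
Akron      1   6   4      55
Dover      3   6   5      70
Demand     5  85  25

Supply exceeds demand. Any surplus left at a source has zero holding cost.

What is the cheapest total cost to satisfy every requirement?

Optimal allocation:
  Akron to W: 5 × 1 = 5
  Akron to X: 15 × 6 = 90
  Akron to Y: 25 × 4 = 100
  Dover to X: 70 × 6 = 420
Total = 5 + 90 + 100 + 420 = 615.
(Supply check: Akron ships 45; Dover ships 70.)

615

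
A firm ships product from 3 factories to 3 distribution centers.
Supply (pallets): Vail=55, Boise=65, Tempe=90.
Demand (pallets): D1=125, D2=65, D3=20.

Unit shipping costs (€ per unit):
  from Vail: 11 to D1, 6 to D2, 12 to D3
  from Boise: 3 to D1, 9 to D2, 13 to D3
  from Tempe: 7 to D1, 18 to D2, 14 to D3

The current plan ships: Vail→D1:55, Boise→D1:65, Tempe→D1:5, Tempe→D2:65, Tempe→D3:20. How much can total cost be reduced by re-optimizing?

Current plan cost = 55·11 + 65·3 + 5·7 + 65·18 + 20·14 = €2285.
Optimal plan:
  Vail to D2: 55 pallets
  Boise to D1: 55 pallets
  Boise to D2: 10 pallets
  Tempe to D1: 70 pallets
  Tempe to D3: 20 pallets
Optimal cost = €1355.
Saving = 2285 − 1355 = €930.

930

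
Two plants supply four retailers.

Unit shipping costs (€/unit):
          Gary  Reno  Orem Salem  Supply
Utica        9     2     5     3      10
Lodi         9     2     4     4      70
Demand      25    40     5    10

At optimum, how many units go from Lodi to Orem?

Solving gives:
  Utica to Salem: 10 × €3 = €30
  Lodi to Gary: 25 × €9 = €225
  Lodi to Reno: 40 × €2 = €80
  Lodi to Orem: 5 × €4 = €20
Total cost = €355.
So Lodi→Orem carries 5 units.

5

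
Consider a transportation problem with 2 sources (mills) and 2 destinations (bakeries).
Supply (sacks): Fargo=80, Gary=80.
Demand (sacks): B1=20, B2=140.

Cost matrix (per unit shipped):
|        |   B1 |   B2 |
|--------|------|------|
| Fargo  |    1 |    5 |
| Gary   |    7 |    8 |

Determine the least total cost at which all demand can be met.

A cheapest plan:
  Fargo–B1: 20 sacks
  Fargo–B2: 60 sacks
  Gary–B2: 80 sacks
Total cost = 960.

960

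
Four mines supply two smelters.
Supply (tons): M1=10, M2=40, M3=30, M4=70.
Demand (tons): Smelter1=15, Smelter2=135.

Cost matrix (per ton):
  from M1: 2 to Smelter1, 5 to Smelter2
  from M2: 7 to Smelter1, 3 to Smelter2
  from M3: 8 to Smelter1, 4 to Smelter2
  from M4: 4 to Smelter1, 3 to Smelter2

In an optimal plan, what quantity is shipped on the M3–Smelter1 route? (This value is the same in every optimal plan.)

0

The minimum-cost plan:
  M1–Smelter1: 10 × 2 = 20
  M2–Smelter2: 40 × 3 = 120
  M3–Smelter2: 30 × 4 = 120
  M4–Smelter1: 5 × 4 = 20
  M4–Smelter2: 65 × 3 = 195
Total cost = 475.
The route M3→Smelter1 is not used.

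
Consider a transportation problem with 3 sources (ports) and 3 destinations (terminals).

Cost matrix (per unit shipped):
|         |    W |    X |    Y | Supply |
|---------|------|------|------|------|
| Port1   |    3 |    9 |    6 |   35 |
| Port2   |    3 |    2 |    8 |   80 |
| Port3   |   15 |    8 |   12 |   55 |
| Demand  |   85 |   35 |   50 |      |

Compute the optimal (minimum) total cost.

955

Optimal allocation:
  Port1–W: 5 × 3 = 15
  Port1–Y: 30 × 6 = 180
  Port2–W: 80 × 3 = 240
  Port3–X: 35 × 8 = 280
  Port3–Y: 20 × 12 = 240
Total = 15 + 180 + 240 + 280 + 240 = 955.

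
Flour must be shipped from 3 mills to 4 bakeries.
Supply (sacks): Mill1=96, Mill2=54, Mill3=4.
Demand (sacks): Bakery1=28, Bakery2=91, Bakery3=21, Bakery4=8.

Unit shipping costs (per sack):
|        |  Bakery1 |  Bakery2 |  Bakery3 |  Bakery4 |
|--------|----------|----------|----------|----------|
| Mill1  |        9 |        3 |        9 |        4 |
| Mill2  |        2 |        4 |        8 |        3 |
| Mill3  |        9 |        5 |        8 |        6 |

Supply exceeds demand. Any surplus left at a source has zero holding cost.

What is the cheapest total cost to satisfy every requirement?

An optimal shipping plan:
  Mill1→Bakery2: 91 × 3 = 273
  Mill2→Bakery1: 28 × 2 = 56
  Mill2→Bakery3: 17 × 8 = 136
  Mill2→Bakery4: 8 × 3 = 24
  Mill3→Bakery3: 4 × 8 = 32
Total = 273 + 56 + 136 + 24 + 32 = 521.
(Supply check: Mill1 ships 91; Mill2 ships 53; Mill3 ships 4.)

521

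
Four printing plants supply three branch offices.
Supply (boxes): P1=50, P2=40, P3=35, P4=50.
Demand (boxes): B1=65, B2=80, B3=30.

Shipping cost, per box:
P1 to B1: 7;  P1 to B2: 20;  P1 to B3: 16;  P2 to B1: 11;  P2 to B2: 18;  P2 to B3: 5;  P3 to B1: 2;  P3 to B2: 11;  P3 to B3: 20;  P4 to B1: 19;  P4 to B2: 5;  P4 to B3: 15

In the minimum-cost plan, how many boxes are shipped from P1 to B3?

0

Solving gives:
  P1–B1: 50 × 7 = 350
  P2–B2: 10 × 18 = 180
  P2–B3: 30 × 5 = 150
  P3–B1: 15 × 2 = 30
  P3–B2: 20 × 11 = 220
  P4–B2: 50 × 5 = 250
Total cost = 1180.
The route P1→B3 is not used.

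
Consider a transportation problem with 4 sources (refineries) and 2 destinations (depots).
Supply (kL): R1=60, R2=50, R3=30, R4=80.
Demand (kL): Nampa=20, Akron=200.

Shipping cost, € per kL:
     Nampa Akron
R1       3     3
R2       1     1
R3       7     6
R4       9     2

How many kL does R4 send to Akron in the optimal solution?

80

Solving gives:
  R1→Nampa: 20 kL
  R1→Akron: 40 kL
  R2→Akron: 50 kL
  R3→Akron: 30 kL
  R4→Akron: 80 kL
Total cost = €570.
So R4→Akron carries 80 kL.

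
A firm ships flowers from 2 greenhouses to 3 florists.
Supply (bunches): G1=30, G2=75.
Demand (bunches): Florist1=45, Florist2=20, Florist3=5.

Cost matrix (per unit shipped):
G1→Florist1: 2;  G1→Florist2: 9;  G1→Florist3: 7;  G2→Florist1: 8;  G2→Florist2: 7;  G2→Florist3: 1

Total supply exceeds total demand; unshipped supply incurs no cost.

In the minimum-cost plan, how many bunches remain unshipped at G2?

Minimum-cost shipments:
  G1 to Florist1: 30 × 2 = 60
  G2 to Florist1: 15 × 8 = 120
  G2 to Florist2: 20 × 7 = 140
  G2 to Florist3: 5 × 1 = 5
Total cost = 325.
G2 ships 40 of its 75, leaving 35.

35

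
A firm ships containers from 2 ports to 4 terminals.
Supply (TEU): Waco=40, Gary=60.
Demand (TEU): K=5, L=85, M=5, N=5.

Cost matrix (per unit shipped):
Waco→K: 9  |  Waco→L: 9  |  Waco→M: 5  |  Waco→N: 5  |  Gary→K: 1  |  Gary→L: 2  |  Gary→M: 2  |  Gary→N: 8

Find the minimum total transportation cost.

435

An optimal shipping plan:
  Waco–L: 30 × 9 = 270
  Waco–M: 5 × 5 = 25
  Waco–N: 5 × 5 = 25
  Gary–K: 5 × 1 = 5
  Gary–L: 55 × 2 = 110
Total = 270 + 25 + 25 + 5 + 110 = 435.
(Supply check: Waco ships 40; Gary ships 60.)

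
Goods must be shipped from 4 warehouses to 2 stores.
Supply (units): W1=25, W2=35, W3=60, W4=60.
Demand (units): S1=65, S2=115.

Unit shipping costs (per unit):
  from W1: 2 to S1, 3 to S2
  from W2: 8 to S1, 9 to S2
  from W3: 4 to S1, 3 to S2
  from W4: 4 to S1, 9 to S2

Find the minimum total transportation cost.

805

Optimal allocation:
  W1–S1: 5 × 2 = 10
  W1–S2: 20 × 3 = 60
  W2–S2: 35 × 9 = 315
  W3–S2: 60 × 3 = 180
  W4–S1: 60 × 4 = 240
Total = 10 + 60 + 315 + 180 + 240 = 805.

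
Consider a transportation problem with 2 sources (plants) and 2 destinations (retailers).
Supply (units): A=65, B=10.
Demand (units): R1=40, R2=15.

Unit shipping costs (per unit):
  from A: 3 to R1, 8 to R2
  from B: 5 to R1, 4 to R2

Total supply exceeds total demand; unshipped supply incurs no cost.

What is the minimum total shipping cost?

An optimal shipping plan:
  A–R1: 40 units
  A–R2: 5 units
  B–R2: 10 units
Total cost = 200.
(Supply check: A ships 45; B ships 10.)

200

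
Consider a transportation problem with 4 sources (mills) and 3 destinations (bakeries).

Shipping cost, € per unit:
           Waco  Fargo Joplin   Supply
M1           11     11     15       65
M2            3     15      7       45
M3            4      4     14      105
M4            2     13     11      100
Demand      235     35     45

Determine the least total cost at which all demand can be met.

1650

One minimum-cost allocation:
  M1 to Fargo: 35 sacks
  M1 to Joplin: 30 sacks
  M2 to Waco: 30 sacks
  M2 to Joplin: 15 sacks
  M3 to Waco: 105 sacks
  M4 to Waco: 100 sacks
Total cost = €1650.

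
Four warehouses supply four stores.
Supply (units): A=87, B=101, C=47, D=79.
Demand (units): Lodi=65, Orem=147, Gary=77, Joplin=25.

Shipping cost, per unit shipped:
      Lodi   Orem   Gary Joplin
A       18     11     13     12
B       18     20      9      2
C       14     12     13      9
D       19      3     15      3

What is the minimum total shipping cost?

2714

Optimal allocation:
  A→Lodi: 18 units
  A→Orem: 68 units
  A→Gary: 1 units
  B→Gary: 76 units
  B→Joplin: 25 units
  C→Lodi: 47 units
  D→Orem: 79 units
Total cost = 2714.
(Supply check: A ships 87; B ships 101; C ships 47; D ships 79.)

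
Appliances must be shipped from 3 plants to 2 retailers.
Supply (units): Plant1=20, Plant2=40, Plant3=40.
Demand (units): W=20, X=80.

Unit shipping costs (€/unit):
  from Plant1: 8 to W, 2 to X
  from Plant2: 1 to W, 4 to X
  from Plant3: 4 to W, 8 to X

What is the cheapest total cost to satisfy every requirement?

440

Optimal allocation:
  Plant1–X: 20 units
  Plant2–X: 40 units
  Plant3–W: 20 units
  Plant3–X: 20 units
Total cost = €440.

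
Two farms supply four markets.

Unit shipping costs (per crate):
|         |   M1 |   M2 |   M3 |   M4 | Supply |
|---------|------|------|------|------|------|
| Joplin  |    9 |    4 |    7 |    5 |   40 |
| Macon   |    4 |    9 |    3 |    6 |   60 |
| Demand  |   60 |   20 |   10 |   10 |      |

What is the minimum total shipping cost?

An optimal shipping plan:
  Joplin→M2: 20 × 4 = 80
  Joplin→M3: 10 × 7 = 70
  Joplin→M4: 10 × 5 = 50
  Macon→M1: 60 × 4 = 240
Total = 80 + 70 + 50 + 240 = 440.

440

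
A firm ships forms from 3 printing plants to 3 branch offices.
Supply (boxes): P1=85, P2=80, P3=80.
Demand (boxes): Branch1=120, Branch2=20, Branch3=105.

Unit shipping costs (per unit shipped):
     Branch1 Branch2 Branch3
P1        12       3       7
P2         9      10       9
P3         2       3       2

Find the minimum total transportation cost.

An optimal shipping plan:
  P1–Branch2: 20 × 3 = 60
  P1–Branch3: 65 × 7 = 455
  P2–Branch1: 80 × 9 = 720
  P3–Branch1: 40 × 2 = 80
  P3–Branch3: 40 × 2 = 80
Total = 60 + 455 + 720 + 80 + 80 = 1395.
(Supply check: P1 ships 85; P2 ships 80; P3 ships 80.)

1395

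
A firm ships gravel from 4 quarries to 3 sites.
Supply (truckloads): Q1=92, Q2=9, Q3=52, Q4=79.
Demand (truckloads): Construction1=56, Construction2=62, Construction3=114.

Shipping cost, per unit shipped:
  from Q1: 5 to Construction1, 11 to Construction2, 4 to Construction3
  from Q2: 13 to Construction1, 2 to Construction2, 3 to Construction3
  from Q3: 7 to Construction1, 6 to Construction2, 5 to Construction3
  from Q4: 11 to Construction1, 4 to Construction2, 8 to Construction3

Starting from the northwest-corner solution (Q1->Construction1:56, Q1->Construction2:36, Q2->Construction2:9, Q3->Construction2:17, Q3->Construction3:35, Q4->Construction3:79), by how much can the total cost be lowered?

508

Current plan cost = 56·5 + 36·11 + 9·2 + 17·6 + 35·5 + 79·8 = 1603.
Optimal plan:
  Q1→Construction1: 56 × 5 = 280
  Q1→Construction3: 36 × 4 = 144
  Q2→Construction3: 9 × 3 = 27
  Q3→Construction3: 52 × 5 = 260
  Q4→Construction2: 62 × 4 = 248
  Q4→Construction3: 17 × 8 = 136
Optimal cost = 1095.
Saving = 1603 − 1095 = 508.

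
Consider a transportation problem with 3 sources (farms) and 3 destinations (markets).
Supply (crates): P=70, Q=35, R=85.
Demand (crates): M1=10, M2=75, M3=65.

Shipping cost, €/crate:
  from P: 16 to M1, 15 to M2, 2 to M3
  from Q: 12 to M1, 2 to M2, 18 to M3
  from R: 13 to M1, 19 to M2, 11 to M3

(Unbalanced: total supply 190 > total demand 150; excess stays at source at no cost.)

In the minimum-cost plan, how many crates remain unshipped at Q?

An optimal plan:
  P to M2: 5 × €15 = €75
  P to M3: 65 × €2 = €130
  Q to M2: 35 × €2 = €70
  R to M1: 10 × €13 = €130
  R to M2: 35 × €19 = €665
Total cost = €1070.
Q ships 35 of its 35, leaving 0.

0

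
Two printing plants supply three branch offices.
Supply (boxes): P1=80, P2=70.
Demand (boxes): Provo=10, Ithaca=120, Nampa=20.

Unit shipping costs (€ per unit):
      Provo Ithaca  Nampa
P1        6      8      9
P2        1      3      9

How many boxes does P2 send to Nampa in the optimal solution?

Solving gives:
  P1->Provo: 10 × €6 = €60
  P1->Ithaca: 50 × €8 = €400
  P1->Nampa: 20 × €9 = €180
  P2->Ithaca: 70 × €3 = €210
Total cost = €850.
The route P2→Nampa is not used.

0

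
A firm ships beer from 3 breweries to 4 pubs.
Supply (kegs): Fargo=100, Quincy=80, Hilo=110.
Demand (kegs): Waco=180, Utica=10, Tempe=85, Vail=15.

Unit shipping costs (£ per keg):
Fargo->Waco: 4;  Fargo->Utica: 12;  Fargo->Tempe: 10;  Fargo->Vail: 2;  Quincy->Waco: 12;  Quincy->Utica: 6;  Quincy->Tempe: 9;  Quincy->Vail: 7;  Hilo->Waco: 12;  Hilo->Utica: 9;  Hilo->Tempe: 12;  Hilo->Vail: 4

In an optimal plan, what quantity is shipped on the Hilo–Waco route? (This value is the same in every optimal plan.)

Optimal shipments:
  Fargo→Waco: 100 × £4 = £400
  Quincy→Utica: 10 × £6 = £60
  Quincy→Tempe: 70 × £9 = £630
  Hilo→Waco: 80 × £12 = £960
  Hilo→Tempe: 15 × £12 = £180
  Hilo→Vail: 15 × £4 = £60
Total cost = £2290.
So Hilo→Waco carries 80 kegs.

80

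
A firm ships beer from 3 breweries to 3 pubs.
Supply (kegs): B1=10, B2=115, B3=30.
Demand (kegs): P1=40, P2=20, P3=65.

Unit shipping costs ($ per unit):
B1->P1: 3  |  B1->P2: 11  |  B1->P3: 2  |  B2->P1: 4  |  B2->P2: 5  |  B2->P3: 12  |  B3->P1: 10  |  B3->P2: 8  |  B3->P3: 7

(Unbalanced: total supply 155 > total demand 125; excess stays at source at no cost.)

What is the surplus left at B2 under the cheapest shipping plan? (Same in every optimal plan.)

Minimum-cost shipments:
  B1→P3: 10 kegs
  B2→P1: 40 kegs
  B2→P2: 20 kegs
  B2→P3: 25 kegs
  B3→P3: 30 kegs
Total cost = $790.
B2 ships 85 of its 115, leaving 30.

30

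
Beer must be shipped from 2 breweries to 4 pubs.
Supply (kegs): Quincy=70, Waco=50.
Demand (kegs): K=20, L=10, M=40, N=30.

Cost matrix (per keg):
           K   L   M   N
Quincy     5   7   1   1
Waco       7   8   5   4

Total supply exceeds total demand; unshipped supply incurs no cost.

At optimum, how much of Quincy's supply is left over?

0

Minimum-cost shipments:
  Quincy→M: 40 × 1 = 40
  Quincy→N: 30 × 1 = 30
  Waco→K: 20 × 7 = 140
  Waco→L: 10 × 8 = 80
Total cost = 290.
Quincy ships 70 of its 70, leaving 0.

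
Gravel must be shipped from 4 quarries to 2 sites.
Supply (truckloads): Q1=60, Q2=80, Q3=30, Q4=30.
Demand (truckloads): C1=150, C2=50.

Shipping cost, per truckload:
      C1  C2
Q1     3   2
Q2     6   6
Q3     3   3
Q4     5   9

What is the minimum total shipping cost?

850

One minimum-cost allocation:
  Q1→C1: 10 truckloads
  Q1→C2: 50 truckloads
  Q2→C1: 80 truckloads
  Q3→C1: 30 truckloads
  Q4→C1: 30 truckloads
Total cost = 850.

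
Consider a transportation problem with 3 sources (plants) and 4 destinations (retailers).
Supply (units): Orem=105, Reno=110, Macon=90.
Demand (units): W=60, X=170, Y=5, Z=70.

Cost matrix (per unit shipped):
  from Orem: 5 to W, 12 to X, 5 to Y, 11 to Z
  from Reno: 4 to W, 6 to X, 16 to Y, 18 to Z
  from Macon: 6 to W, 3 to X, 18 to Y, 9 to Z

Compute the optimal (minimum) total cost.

One minimum-cost allocation:
  Orem to W: 30 units
  Orem to Y: 5 units
  Orem to Z: 70 units
  Reno to W: 30 units
  Reno to X: 80 units
  Macon to X: 90 units
Total cost = 1815.
(Supply check: Orem ships 105; Reno ships 110; Macon ships 90.)

1815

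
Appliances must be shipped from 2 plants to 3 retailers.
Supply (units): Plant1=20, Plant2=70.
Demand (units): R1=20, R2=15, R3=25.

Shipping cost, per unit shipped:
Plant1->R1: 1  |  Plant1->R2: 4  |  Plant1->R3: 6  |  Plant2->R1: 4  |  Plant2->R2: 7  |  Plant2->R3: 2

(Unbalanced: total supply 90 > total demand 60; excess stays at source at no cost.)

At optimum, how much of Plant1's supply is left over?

0

An optimal plan:
  Plant1->R1: 20 units
  Plant2->R2: 15 units
  Plant2->R3: 25 units
Total cost = 175.
Plant1 ships 20 of its 20, leaving 0.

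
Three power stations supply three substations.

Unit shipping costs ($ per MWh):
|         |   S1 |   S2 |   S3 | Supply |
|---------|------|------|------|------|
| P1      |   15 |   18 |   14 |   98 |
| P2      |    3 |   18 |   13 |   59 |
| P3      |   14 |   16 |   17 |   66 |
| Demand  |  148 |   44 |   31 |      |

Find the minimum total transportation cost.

A cheapest plan:
  P1→S1: 67 × $15 = $1005
  P1→S3: 31 × $14 = $434
  P2→S1: 59 × $3 = $177
  P3→S1: 22 × $14 = $308
  P3→S2: 44 × $16 = $704
Total = 1005 + 434 + 177 + 308 + 704 = $2628.

2628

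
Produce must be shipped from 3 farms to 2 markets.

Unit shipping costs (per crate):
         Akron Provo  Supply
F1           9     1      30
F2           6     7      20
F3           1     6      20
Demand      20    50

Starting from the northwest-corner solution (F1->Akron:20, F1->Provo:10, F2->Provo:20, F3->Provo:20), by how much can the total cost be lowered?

260

Current plan cost = 20·9 + 10·1 + 20·7 + 20·6 = 450.
Optimal plan:
  F1->Provo: 30 crates
  F2->Provo: 20 crates
  F3->Akron: 20 crates
Optimal cost = 190.
Saving = 450 − 190 = 260.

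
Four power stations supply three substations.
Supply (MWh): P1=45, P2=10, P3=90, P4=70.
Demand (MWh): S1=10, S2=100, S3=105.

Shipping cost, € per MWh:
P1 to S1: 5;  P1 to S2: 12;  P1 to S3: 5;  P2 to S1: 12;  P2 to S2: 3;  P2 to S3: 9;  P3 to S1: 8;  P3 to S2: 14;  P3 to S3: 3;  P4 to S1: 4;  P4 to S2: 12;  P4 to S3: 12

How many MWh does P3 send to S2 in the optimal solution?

0

The minimum-cost plan:
  P1->S2: 30 MWh
  P1->S3: 15 MWh
  P2->S2: 10 MWh
  P3->S3: 90 MWh
  P4->S1: 10 MWh
  P4->S2: 60 MWh
Total cost = €1495.
The route P3→S2 is not used.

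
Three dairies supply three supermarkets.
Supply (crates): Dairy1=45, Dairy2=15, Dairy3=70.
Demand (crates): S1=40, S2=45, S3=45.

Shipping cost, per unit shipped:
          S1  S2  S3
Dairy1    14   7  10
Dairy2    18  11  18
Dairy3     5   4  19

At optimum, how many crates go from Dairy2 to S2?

Solving gives:
  Dairy1 to S3: 45 × 10 = 450
  Dairy2 to S2: 15 × 11 = 165
  Dairy3 to S1: 40 × 5 = 200
  Dairy3 to S2: 30 × 4 = 120
Total cost = 935.
So Dairy2→S2 carries 15 crates.

15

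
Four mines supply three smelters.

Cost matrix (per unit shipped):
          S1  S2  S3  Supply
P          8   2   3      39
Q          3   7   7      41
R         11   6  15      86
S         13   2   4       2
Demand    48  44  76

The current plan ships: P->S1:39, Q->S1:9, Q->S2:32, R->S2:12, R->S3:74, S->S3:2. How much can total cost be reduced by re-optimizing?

639

Current plan cost = 39·8 + 9·3 + 32·7 + 12·6 + 74·15 + 2·4 = 1753.
Optimal plan:
  P to S3: 39 × 3 = 117
  Q to S1: 6 × 3 = 18
  Q to S3: 35 × 7 = 245
  R to S1: 42 × 11 = 462
  R to S2: 44 × 6 = 264
  S to S3: 2 × 4 = 8
Optimal cost = 1114.
Saving = 1753 − 1114 = 639.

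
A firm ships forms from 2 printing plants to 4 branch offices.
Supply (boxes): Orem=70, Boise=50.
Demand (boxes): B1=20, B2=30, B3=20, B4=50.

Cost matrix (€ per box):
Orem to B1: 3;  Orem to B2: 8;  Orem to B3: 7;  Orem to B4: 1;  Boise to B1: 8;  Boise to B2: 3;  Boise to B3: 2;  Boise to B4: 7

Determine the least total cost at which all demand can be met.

Optimal allocation:
  Orem→B1: 20 × €3 = €60
  Orem→B4: 50 × €1 = €50
  Boise→B2: 30 × €3 = €90
  Boise→B3: 20 × €2 = €40
Total = 60 + 50 + 90 + 40 = €240.
(Supply check: Orem ships 70; Boise ships 50.)

240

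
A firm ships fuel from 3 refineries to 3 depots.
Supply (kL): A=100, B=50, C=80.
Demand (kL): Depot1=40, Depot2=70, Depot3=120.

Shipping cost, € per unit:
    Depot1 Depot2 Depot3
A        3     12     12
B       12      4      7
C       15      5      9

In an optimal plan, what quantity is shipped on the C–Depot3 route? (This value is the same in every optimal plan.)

10

Solving gives:
  A->Depot1: 40 × €3 = €120
  A->Depot3: 60 × €12 = €720
  B->Depot3: 50 × €7 = €350
  C->Depot2: 70 × €5 = €350
  C->Depot3: 10 × €9 = €90
Total cost = €1630.
So C→Depot3 carries 10 kL.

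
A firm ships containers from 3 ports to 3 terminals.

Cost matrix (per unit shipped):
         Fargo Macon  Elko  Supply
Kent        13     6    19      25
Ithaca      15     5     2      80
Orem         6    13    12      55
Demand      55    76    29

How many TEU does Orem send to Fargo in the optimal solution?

Solving gives:
  Kent->Macon: 25 × 6 = 150
  Ithaca->Macon: 51 × 5 = 255
  Ithaca->Elko: 29 × 2 = 58
  Orem->Fargo: 55 × 6 = 330
Total cost = 793.
So Orem→Fargo carries 55 TEU.

55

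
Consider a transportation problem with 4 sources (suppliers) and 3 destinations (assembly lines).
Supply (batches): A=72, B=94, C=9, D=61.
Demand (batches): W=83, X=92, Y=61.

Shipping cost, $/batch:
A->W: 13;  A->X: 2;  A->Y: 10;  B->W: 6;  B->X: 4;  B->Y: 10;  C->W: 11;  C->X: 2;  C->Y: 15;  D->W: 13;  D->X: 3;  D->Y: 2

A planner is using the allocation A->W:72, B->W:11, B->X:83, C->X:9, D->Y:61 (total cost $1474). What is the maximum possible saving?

648

Current plan cost = 72·13 + 11·6 + 83·4 + 9·2 + 61·2 = $1474.
Optimal plan:
  A to X: 72 × $2 = $144
  B to W: 83 × $6 = $498
  B to X: 11 × $4 = $44
  C to X: 9 × $2 = $18
  D to Y: 61 × $2 = $122
Optimal cost = $826.
Saving = 1474 − 826 = $648.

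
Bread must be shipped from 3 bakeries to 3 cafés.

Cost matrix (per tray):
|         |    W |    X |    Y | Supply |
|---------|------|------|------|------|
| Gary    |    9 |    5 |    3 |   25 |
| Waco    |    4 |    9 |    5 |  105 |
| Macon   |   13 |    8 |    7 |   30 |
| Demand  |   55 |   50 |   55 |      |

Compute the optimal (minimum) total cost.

825

A cheapest plan:
  Gary->X: 20 trays
  Gary->Y: 5 trays
  Waco->W: 55 trays
  Waco->Y: 50 trays
  Macon->X: 30 trays
Total cost = 825.
(Supply check: Gary ships 25; Waco ships 105; Macon ships 30.)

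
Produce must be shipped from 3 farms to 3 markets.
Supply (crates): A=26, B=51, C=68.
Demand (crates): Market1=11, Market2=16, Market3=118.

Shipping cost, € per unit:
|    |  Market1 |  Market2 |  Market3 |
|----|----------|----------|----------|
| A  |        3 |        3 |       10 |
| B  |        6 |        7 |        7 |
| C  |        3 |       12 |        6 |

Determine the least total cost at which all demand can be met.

One minimum-cost allocation:
  A→Market1: 10 crates
  A→Market2: 16 crates
  B→Market3: 51 crates
  C→Market1: 1 crates
  C→Market3: 67 crates
Total cost = €840.

840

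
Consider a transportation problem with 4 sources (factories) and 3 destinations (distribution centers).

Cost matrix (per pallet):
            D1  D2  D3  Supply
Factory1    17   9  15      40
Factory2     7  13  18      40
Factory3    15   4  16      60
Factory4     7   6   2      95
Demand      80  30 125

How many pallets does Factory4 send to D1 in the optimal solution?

0

Solving gives:
  Factory1–D1: 10 × 17 = 170
  Factory1–D3: 30 × 15 = 450
  Factory2–D1: 40 × 7 = 280
  Factory3–D1: 30 × 15 = 450
  Factory3–D2: 30 × 4 = 120
  Factory4–D3: 95 × 2 = 190
Total cost = 1660.
The route Factory4→D1 is not used.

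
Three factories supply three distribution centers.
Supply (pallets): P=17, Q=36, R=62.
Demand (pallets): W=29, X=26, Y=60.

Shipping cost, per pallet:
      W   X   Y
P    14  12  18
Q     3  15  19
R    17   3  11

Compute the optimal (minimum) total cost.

1000

One minimum-cost allocation:
  P->Y: 17 × 18 = 306
  Q->W: 29 × 3 = 87
  Q->Y: 7 × 19 = 133
  R->X: 26 × 3 = 78
  R->Y: 36 × 11 = 396
Total = 306 + 87 + 133 + 78 + 396 = 1000.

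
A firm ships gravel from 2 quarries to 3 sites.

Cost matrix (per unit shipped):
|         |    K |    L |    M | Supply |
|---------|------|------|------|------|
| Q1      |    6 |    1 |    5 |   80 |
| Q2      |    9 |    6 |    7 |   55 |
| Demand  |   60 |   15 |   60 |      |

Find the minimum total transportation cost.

785

Optimal allocation:
  Q1→K: 60 × 6 = 360
  Q1→L: 15 × 1 = 15
  Q1→M: 5 × 5 = 25
  Q2→M: 55 × 7 = 385
Total = 360 + 15 + 25 + 385 = 785.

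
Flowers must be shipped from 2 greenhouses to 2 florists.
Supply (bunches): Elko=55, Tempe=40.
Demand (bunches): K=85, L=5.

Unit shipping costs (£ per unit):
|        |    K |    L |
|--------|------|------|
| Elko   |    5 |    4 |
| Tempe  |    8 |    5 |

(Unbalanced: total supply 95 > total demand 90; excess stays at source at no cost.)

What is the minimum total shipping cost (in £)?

540

An optimal shipping plan:
  Elko to K: 55 bunches
  Tempe to K: 30 bunches
  Tempe to L: 5 bunches
Total cost = £540.
(Supply check: Elko ships 55; Tempe ships 35.)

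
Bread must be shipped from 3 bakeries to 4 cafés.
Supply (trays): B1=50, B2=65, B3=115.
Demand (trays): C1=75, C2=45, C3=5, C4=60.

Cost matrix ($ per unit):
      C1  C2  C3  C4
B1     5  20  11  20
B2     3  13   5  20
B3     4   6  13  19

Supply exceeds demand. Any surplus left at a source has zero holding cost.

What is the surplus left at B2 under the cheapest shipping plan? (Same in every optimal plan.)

An optimal plan:
  B1 to C1: 5 trays
  B2 to C1: 60 trays
  B2 to C3: 5 trays
  B3 to C1: 10 trays
  B3 to C2: 45 trays
  B3 to C4: 60 trays
Total cost = $1680.
B2 ships 65 of its 65, leaving 0.

0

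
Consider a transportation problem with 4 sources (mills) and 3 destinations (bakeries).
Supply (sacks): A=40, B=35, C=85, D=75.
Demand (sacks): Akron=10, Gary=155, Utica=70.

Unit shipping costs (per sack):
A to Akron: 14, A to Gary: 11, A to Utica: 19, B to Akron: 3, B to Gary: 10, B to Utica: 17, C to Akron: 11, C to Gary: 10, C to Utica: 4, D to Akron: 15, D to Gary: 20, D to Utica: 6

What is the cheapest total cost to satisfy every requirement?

A cheapest plan:
  A to Gary: 40 × 11 = 440
  B to Akron: 10 × 3 = 30
  B to Gary: 25 × 10 = 250
  C to Gary: 85 × 10 = 850
  D to Gary: 5 × 20 = 100
  D to Utica: 70 × 6 = 420
Total = 440 + 30 + 250 + 850 + 100 + 420 = 2090.

2090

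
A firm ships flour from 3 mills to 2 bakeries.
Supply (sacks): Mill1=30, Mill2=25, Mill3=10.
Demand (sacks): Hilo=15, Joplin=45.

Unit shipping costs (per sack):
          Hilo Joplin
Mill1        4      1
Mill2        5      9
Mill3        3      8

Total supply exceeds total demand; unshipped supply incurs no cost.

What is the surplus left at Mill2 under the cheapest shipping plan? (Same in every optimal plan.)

5

An optimal plan:
  Mill1–Joplin: 30 sacks
  Mill2–Hilo: 5 sacks
  Mill2–Joplin: 15 sacks
  Mill3–Hilo: 10 sacks
Total cost = 220.
Mill2 ships 20 of its 25, leaving 5.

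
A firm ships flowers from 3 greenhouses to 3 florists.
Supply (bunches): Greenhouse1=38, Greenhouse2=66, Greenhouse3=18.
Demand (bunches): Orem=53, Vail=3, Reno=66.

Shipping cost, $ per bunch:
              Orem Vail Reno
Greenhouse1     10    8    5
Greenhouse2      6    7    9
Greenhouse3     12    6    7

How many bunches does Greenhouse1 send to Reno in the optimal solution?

The minimum-cost plan:
  Greenhouse1→Reno: 38 × $5 = $190
  Greenhouse2→Orem: 53 × $6 = $318
  Greenhouse2→Vail: 3 × $7 = $21
  Greenhouse2→Reno: 10 × $9 = $90
  Greenhouse3→Reno: 18 × $7 = $126
Total cost = $745.
So Greenhouse1→Reno carries 38 bunches.

38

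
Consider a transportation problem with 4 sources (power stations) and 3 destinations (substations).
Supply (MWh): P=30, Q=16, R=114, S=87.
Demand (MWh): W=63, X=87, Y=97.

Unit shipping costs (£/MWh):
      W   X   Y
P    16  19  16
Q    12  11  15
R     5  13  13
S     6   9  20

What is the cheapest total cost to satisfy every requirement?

Optimal allocation:
  P to Y: 30 × £16 = £480
  Q to Y: 16 × £15 = £240
  R to W: 63 × £5 = £315
  R to Y: 51 × £13 = £663
  S to X: 87 × £9 = £783
Total = 480 + 240 + 315 + 663 + 783 = £2481.
(Supply check: P ships 30; Q ships 16; R ships 114; S ships 87.)

2481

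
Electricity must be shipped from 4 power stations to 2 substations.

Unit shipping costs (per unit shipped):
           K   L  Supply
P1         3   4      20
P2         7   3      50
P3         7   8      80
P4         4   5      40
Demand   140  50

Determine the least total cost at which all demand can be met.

One minimum-cost allocation:
  P1–K: 20 MWh
  P2–L: 50 MWh
  P3–K: 80 MWh
  P4–K: 40 MWh
Total cost = 930.

930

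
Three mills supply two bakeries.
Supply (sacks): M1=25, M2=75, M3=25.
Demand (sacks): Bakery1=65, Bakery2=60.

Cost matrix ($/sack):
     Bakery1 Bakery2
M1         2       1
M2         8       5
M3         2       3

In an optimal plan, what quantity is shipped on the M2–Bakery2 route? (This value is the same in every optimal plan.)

The minimum-cost plan:
  M1->Bakery1: 25 × $2 = $50
  M2->Bakery1: 15 × $8 = $120
  M2->Bakery2: 60 × $5 = $300
  M3->Bakery1: 25 × $2 = $50
Total cost = $520.
So M2→Bakery2 carries 60 sacks.

60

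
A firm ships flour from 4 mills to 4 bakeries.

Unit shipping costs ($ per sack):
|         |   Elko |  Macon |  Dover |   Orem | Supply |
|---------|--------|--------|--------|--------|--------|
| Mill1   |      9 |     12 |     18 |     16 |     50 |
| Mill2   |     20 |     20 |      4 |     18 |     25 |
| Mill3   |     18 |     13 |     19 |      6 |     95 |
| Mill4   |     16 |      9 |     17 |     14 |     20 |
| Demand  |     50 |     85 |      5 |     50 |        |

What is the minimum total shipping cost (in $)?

Optimal allocation:
  Mill1–Elko: 50 × $9 = $450
  Mill2–Macon: 20 × $20 = $400
  Mill2–Dover: 5 × $4 = $20
  Mill3–Macon: 45 × $13 = $585
  Mill3–Orem: 50 × $6 = $300
  Mill4–Macon: 20 × $9 = $180
Total = 450 + 400 + 20 + 585 + 300 + 180 = $1935.

1935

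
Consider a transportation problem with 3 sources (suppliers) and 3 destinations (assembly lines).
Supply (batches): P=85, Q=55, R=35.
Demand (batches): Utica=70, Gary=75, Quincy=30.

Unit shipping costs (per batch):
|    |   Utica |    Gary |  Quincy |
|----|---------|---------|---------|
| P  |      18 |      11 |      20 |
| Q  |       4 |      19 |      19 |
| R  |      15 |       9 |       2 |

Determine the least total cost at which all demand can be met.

A cheapest plan:
  P→Utica: 10 × 18 = 180
  P→Gary: 75 × 11 = 825
  Q→Utica: 55 × 4 = 220
  R→Utica: 5 × 15 = 75
  R→Quincy: 30 × 2 = 60
Total = 180 + 825 + 220 + 75 + 60 = 1360.

1360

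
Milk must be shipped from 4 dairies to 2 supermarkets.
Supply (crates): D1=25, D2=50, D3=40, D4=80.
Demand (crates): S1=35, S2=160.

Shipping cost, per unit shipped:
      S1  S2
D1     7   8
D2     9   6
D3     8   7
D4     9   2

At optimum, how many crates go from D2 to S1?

0

Solving gives:
  D1–S1: 25 × 7 = 175
  D2–S2: 50 × 6 = 300
  D3–S1: 10 × 8 = 80
  D3–S2: 30 × 7 = 210
  D4–S2: 80 × 2 = 160
Total cost = 925.
The route D2→S1 is not used.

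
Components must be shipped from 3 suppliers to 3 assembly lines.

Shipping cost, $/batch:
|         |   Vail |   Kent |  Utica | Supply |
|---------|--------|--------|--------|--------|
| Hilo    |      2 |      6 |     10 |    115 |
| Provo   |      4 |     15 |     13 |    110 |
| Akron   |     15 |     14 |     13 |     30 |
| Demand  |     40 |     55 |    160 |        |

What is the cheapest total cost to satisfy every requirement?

2390

One minimum-cost allocation:
  Hilo->Kent: 55 × $6 = $330
  Hilo->Utica: 60 × $10 = $600
  Provo->Vail: 40 × $4 = $160
  Provo->Utica: 70 × $13 = $910
  Akron->Utica: 30 × $13 = $390
Total = 330 + 600 + 160 + 910 + 390 = $2390.
(Supply check: Hilo ships 115; Provo ships 110; Akron ships 30.)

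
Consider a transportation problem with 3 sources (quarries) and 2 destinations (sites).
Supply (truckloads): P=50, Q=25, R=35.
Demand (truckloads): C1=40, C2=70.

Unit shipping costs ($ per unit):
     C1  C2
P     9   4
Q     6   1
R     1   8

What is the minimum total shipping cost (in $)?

Optimal allocation:
  P–C1: 5 × $9 = $45
  P–C2: 45 × $4 = $180
  Q–C2: 25 × $1 = $25
  R–C1: 35 × $1 = $35
Total = 45 + 180 + 25 + 35 = $285.

285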